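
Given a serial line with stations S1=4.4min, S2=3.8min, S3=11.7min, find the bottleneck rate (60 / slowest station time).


Bottleneck = longest station time
Station times: [4.4, 3.8, 11.7]
Max = 11.7 min
Rate = 60 / 11.7
= 5.13 units/hour (bottleneck: 11.7min)


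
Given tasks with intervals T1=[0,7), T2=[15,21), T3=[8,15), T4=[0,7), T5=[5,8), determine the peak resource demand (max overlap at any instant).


Check each time point for overlaps:
  t=5: 3 tasks active (T1, T4, T5)
Max concurrent = 3


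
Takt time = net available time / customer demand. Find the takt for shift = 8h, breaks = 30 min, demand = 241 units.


Available = 8×60 - 30 = 450 min
Takt time = 450 / 241
= 1.87 min/unit


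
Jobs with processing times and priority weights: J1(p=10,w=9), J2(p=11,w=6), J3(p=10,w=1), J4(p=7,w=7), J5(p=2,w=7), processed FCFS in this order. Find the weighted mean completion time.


Completion times:
  J1: C=10, w×C=9×10=90
  J2: C=21, w×C=6×21=126
  J3: C=31, w×C=1×31=31
  J4: C=38, w×C=7×38=266
  J5: C=40, w×C=7×40=280
Sum w×C = 793
Sum w = 30
Weighted avg = 793/30
= 26.43


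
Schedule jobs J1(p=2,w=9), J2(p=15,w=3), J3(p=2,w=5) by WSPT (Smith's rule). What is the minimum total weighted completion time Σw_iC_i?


WSPT order (by p/w): J1 → J3 → J2
  J1: C=2, w·C=9×2=18
  J3: C=4, w·C=5×4=20
  J2: C=19, w·C=3×19=57
Σ w·C = 95
= 95


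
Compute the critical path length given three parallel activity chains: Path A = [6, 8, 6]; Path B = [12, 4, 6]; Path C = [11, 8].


Path A: 6 + 8 + 6 = 20
Path B: 12 + 4 + 6 = 22
Path C: 11 + 8 = 19
Critical path = longest = max(20, 22, 19)
= 22 (Path B)


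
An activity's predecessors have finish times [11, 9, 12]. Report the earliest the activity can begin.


ES = max of all predecessor completion times
Predecessors: [11, 9, 12]
ES = max(11, 9, 12)
= 12


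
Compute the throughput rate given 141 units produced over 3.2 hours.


Throughput = units / time
= 141 / 3.2
= 44.1 units/hour


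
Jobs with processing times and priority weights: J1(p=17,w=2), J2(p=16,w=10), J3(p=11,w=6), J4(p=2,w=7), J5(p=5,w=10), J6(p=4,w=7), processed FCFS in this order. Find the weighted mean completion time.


Completion times:
  J1: C=17, w×C=2×17=34
  J2: C=33, w×C=10×33=330
  J3: C=44, w×C=6×44=264
  J4: C=46, w×C=7×46=322
  J5: C=51, w×C=10×51=510
  J6: C=55, w×C=7×55=385
Sum w×C = 1845
Sum w = 42
Weighted avg = 1845/42
= 43.93


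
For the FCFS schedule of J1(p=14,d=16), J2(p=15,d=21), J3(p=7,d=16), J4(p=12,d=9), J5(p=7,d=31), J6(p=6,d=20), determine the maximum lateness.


Lateness per job (L = C - d):
  J1: C=14, d=16, L=-2
  J2: C=29, d=21, L=8
  J3: C=36, d=16, L=20
  J4: C=48, d=9, L=39
  J5: C=55, d=31, L=24
  J6: C=61, d=20, L=41
Lmax = max(-2, 8, 20, 39, 24, 41)
= 41


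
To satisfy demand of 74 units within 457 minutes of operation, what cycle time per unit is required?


Cycle time = available time / demand
= 457 / 74
= 6.18 min/unit


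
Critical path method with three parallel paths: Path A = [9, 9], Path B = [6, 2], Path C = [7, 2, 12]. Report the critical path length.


Path A: 9 + 9 = 18
Path B: 6 + 2 = 8
Path C: 7 + 2 + 12 = 21
Critical path = longest = max(18, 8, 21)
= 21 (Path C)


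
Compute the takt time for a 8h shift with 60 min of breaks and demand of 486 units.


Available = 8×60 - 60 = 420 min
Takt time = 420 / 486
= 0.86 min/unit


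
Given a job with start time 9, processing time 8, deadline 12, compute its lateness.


Completion = 9 + 8 = 17
Lateness = C - d = 17 - 12
= 5


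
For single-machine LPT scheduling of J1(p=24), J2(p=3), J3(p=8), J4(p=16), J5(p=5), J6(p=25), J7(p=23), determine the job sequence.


LPT: sort by longest processing time first
  J6: p=25
  J1: p=24
  J7: p=23
  J4: p=16
  J3: p=8
  J5: p=5
  J2: p=3
Order: J6 → J1 → J7 → J4 → J3 → J5 → J2


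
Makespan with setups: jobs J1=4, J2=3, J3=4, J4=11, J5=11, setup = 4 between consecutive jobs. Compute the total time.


Makespan = Σ processing + (n-1) × setup
= (4 + 3 + 4 + 11 + 11) + (5-1)×4
= 33 + 16
= 49 time units


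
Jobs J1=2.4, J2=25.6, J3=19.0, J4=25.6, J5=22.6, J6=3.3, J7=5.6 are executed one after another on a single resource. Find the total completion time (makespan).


Sequential makespan: sum all processing times
= 2.4 + 25.6 + 19.0 + 25.6 + 22.6 + 3.3 + 5.6
= 104.1 time units


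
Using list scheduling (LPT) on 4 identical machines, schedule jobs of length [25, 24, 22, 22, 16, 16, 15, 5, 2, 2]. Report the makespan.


Jobs (LPT sorted): [25, 24, 22, 22, 16, 16, 15, 5, 2, 2]
Machines: 4
  J=25 → Machine 1 (load: 0+25=25)
  J=24 → Machine 2 (load: 0+24=24)
  J=22 → Machine 3 (load: 0+22=22)
  J=22 → Machine 4 (load: 0+22=22)
  J=16 → Machine 3 (load: 22+16=38)
  J=16 → Machine 4 (load: 22+16=38)
  J=15 → Machine 2 (load: 24+15=39)
  J=5 → Machine 1 (load: 25+5=30)
  J=2 → Machine 1 (load: 30+2=32)
  J=2 → Machine 1 (load: 32+2=34)
Machine loads: [34, 39, 38, 38]
Makespan = max = 39 time units


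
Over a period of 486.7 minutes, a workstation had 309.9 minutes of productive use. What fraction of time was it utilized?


Utilization = busy / total × 100
= 309.9 / 486.7 × 100
= 63.7%


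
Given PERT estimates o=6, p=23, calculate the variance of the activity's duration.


σ² = ((p - o) / 6)² = (p - o)² / 36
= (23 - 6)² / 36
= 17² / 36
= 289 / 36
= 8.0278


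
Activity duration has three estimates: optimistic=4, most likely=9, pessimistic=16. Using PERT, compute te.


te = (o + 4m + p) / 6
= (4 + 4×9 + 16) / 6
= (4 + 36 + 16) / 6
= 56 / 6
= 9.33


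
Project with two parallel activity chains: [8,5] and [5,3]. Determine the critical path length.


Path A: 8 + 5 = 13
Path B: 5 + 3 = 8
Critical path = longest = max(13, 8)
= 13 (Path A)


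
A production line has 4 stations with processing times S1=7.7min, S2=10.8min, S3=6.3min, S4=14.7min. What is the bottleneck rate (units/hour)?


Bottleneck = longest station time
Station times: [7.7, 10.8, 6.3, 14.7]
Max = 14.7 min
Rate = 60 / 14.7
= 4.08 units/hour (bottleneck: 14.7min)


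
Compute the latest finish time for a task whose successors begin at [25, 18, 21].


LF = min of all successor start times
Successors start at: [25, 18, 21]
LF = min(25, 18, 21)
= 18


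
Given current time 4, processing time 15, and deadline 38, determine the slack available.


Slack = due - current_time - processing
= 38 - 4 - 15
= 19


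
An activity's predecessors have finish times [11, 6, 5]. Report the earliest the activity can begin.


ES = max of all predecessor completion times
Predecessors: [11, 6, 5]
ES = max(11, 6, 5)
= 11


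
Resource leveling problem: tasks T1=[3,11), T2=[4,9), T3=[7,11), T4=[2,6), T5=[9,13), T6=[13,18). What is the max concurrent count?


Check each time point for overlaps:
  t=4: 3 tasks active (T1, T2, T4)
Max concurrent = 3


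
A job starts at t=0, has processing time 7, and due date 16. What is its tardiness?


Completion = start + processing = 0 + 7 = 7
Tardiness = max(0, C - d) = max(0, 7 - 16)
= max(0, -9)
= 0


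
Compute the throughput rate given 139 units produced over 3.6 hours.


Throughput = units / time
= 139 / 3.6
= 38.6 units/hour


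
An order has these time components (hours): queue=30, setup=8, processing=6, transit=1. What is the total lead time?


Lead time = queue + setup + processing + transit
= 30 + 8 + 6 + 1
= 45 hours


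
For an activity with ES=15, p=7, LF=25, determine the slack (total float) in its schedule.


EF = ES + duration = 15 + 7 = 22
LS = LF - duration = 25 - 7 = 18
Total Float = LF - EF = 25 - 22
(or LS - ES = 18 - 15)
= 3


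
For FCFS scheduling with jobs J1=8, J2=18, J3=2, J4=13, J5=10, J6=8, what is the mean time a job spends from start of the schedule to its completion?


Completion times:
  J1: completes at 8
  J2: completes at 26
  J3: completes at 28
  J4: completes at 41
  J5: completes at 51
  J6: completes at 59
Sum = 213
Average = 213/6
= 35.50


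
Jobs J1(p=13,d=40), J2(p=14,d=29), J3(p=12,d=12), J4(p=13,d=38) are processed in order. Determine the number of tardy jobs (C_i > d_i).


Completion vs due date:
  J1: C=13, d=40 → on time
  J2: C=27, d=29 → on time
  J3: C=39, d=12 → TARDY
  J4: C=52, d=38 → TARDY
Tardy jobs: J3, J4
Count = 2


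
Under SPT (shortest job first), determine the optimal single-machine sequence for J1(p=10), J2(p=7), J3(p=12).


SPT: sort by shortest processing time
  J2: p=7
  J1: p=10
  J3: p=12
Order: J2 → J1 → J3


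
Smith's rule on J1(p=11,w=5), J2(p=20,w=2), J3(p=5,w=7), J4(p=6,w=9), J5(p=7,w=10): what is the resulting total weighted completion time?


WSPT order (by p/w): J4 → J5 → J3 → J1 → J2
  J4: C=6, w·C=9×6=54
  J5: C=13, w·C=10×13=130
  J3: C=18, w·C=7×18=126
  J1: C=29, w·C=5×29=145
  J2: C=49, w·C=2×49=98
Σ w·C = 553
= 553


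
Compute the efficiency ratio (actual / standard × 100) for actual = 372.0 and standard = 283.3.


Efficiency = (actual / standard) × 100
= (372.0 / 283.3) × 100
= 131.3%


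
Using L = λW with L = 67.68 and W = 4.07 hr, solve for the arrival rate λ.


Little's law: L = λW → λ = L / W
= 67.68 / 4.07
= 16.63 per hour


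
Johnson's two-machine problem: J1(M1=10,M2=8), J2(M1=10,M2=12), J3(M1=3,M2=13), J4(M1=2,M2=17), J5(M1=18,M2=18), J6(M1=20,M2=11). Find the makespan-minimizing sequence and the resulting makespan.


Johnson's rule:
Group 1 (M1≤M2, sort by M1): ['J4', 'J3', 'J2', 'J5']
Group 2 (M1>M2, sort desc M2): ['J6', 'J1']
Sequence: J4 → J3 → J2 → J5 → J6 → J1
Makespan calculation:
  J4: M1 done=2, M2 done=19
  J3: M1 done=5, M2 done=32
  J2: M1 done=15, M2 done=44
  J5: M1 done=33, M2 done=62
  J6: M1 done=53, M2 done=73
  J1: M1 done=63, M2 done=81
= Sequence: J4 → J3 → J2 → J5 → J6 → J1, Makespan: 81


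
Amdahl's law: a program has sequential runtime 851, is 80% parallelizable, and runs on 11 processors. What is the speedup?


Amdahl's law: T_p = T × ((1-p) + p/N)
= 851 × ((1-0.8) + 0.8/11)
= 851 × (0.20 + 0.0727)
= 851 × 0.2727
= 232.09
Speedup = 851/232.09
= 3.67×


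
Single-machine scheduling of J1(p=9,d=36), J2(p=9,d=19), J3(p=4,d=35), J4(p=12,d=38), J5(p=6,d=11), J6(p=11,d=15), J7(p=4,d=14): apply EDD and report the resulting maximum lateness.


EDD order: J5 → J7 → J6 → J2 → J3 → J1 → J4
Completion and lateness:
  J5: C=6, d=11, L=6-11=-5
  J7: C=10, d=14, L=10-14=-4
  J6: C=21, d=15, L=21-15=6
  J2: C=30, d=19, L=30-19=11
  J3: C=34, d=35, L=34-35=-1
  J1: C=43, d=36, L=43-36=7
  J4: C=55, d=38, L=55-38=17
Lmax = max(-5, -4, 6, 11, -1, 7, 17)
= 17


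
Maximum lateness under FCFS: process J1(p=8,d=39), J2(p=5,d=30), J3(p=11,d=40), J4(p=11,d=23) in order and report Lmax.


Lateness per job (L = C - d):
  J1: C=8, d=39, L=-31
  J2: C=13, d=30, L=-17
  J3: C=24, d=40, L=-16
  J4: C=35, d=23, L=12
Lmax = max(-31, -17, -16, 12)
= 12


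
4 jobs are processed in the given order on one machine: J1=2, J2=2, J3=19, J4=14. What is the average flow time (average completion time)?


Completion times:
  J1: completes at 2
  J2: completes at 4
  J3: completes at 23
  J4: completes at 37
Sum = 66
Average = 66/4
= 16.50


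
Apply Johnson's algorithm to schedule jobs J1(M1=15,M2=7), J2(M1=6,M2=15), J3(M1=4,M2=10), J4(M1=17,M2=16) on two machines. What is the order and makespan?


Johnson's rule:
Group 1 (M1≤M2, sort by M1): ['J3', 'J2']
Group 2 (M1>M2, sort desc M2): ['J4', 'J1']
Sequence: J3 → J2 → J4 → J1
Makespan calculation:
  J3: M1 done=4, M2 done=14
  J2: M1 done=10, M2 done=29
  J4: M1 done=27, M2 done=45
  J1: M1 done=42, M2 done=52
= Sequence: J3 → J2 → J4 → J1, Makespan: 52


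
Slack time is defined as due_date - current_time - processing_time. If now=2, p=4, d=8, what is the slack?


Slack = due - current_time - processing
= 8 - 2 - 4
= 2


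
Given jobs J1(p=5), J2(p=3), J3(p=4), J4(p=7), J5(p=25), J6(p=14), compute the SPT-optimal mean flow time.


SPT order: J2 → J3 → J1 → J4 → J6 → J5
Completion times:
  J2: C=3
  J3: C=7
  J1: C=12
  J4: C=19
  J6: C=33
  J5: C=58
Sum = 132, n = 6
Mean flow = 132/6
= 22.00


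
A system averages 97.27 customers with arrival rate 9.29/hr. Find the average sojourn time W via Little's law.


Little's law: L = λW → W = L / λ
= 97.27 / 9.29
= 10.47 hours


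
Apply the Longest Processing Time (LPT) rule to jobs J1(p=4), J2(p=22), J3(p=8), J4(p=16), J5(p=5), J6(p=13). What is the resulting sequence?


LPT: sort by longest processing time first
  J2: p=22
  J4: p=16
  J6: p=13
  J3: p=8
  J5: p=5
  J1: p=4
Order: J2 → J4 → J6 → J3 → J5 → J1


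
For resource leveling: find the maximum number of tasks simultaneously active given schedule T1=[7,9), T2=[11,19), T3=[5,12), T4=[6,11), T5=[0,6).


Check each time point for overlaps:
  t=7: 3 tasks active (T1, T3, T4)
Max concurrent = 3


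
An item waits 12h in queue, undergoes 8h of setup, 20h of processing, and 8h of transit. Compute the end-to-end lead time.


Lead time = queue + setup + processing + transit
= 12 + 8 + 20 + 8
= 48 hours


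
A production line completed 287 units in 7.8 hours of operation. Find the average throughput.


Throughput = units / time
= 287 / 7.8
= 36.8 units/hour


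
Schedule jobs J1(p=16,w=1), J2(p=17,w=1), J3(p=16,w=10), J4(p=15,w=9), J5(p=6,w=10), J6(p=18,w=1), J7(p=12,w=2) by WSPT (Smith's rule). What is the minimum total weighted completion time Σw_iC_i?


WSPT order (by p/w): J5 → J3 → J4 → J7 → J1 → J2 → J6
  J5: C=6, w·C=10×6=60
  J3: C=22, w·C=10×22=220
  J4: C=37, w·C=9×37=333
  J7: C=49, w·C=2×49=98
  J1: C=65, w·C=1×65=65
  J2: C=82, w·C=1×82=82
  J6: C=100, w·C=1×100=100
Σ w·C = 958
= 958


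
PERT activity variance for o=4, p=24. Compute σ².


σ² = ((p - o) / 6)² = (p - o)² / 36
= (24 - 4)² / 36
= 20² / 36
= 400 / 36
= 11.1111


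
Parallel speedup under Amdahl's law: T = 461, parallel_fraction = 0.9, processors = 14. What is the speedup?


Amdahl's law: T_p = T × ((1-p) + p/N)
= 461 × ((1-0.9) + 0.9/14)
= 461 × (0.10 + 0.0643)
= 461 × 0.1643
= 75.74
Speedup = 461/75.74
= 6.09×


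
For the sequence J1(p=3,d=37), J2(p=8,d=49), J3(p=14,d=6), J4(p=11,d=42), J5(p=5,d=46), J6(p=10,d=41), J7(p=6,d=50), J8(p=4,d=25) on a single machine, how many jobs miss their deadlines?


Completion vs due date:
  J1: C=3, d=37 → on time
  J2: C=11, d=49 → on time
  J3: C=25, d=6 → TARDY
  J4: C=36, d=42 → on time
  J5: C=41, d=46 → on time
  J6: C=51, d=41 → TARDY
  J7: C=57, d=50 → TARDY
  J8: C=61, d=25 → TARDY
Tardy jobs: J3, J6, J7, J8
Count = 4


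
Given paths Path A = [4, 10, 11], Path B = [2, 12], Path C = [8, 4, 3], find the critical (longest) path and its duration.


Path A: 4 + 10 + 11 = 25
Path B: 2 + 12 = 14
Path C: 8 + 4 + 3 = 15
Critical path = longest = max(25, 14, 15)
= 25 (Path A)


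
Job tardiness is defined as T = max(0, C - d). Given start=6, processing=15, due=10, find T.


Completion = start + processing = 6 + 15 = 21
Tardiness = max(0, C - d) = max(0, 21 - 10)
= max(0, 11)
= 11


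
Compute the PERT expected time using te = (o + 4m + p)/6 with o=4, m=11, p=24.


te = (o + 4m + p) / 6
= (4 + 4×11 + 24) / 6
= (4 + 44 + 24) / 6
= 72 / 6
= 12.00


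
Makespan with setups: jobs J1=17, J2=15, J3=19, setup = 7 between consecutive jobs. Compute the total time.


Makespan = Σ processing + (n-1) × setup
= (17 + 15 + 19) + (3-1)×7
= 51 + 14
= 65 time units


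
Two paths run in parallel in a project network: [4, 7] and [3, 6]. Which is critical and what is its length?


Path A: 4 + 7 = 11
Path B: 3 + 6 = 9
Critical path = longest = max(11, 9)
= 11 (Path A)


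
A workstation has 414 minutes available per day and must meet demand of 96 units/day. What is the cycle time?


Cycle time = available time / demand
= 414 / 96
= 4.31 min/unit


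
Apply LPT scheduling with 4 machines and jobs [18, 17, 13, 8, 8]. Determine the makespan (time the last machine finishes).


Jobs (LPT sorted): [18, 17, 13, 8, 8]
Machines: 4
  J=18 → Machine 1 (load: 0+18=18)
  J=17 → Machine 2 (load: 0+17=17)
  J=13 → Machine 3 (load: 0+13=13)
  J=8 → Machine 4 (load: 0+8=8)
  J=8 → Machine 4 (load: 8+8=16)
Machine loads: [18, 17, 13, 16]
Makespan = max = 18 time units


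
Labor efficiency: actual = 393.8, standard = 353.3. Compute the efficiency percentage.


Efficiency = (actual / standard) × 100
= (393.8 / 353.3) × 100
= 111.5%


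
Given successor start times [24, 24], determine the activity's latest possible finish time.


LF = min of all successor start times
Successors start at: [24, 24]
LF = min(24, 24)
= 24


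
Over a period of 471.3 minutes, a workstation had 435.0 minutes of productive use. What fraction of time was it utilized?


Utilization = busy / total × 100
= 435.0 / 471.3 × 100
= 92.3%


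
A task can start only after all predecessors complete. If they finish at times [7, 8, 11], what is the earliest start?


ES = max of all predecessor completion times
Predecessors: [7, 8, 11]
ES = max(7, 8, 11)
= 11


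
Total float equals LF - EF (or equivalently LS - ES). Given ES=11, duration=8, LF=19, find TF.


EF = ES + duration = 11 + 8 = 19
LS = LF - duration = 19 - 8 = 11
Total Float = LF - EF = 19 - 19
(or LS - ES = 11 - 11)
= 0


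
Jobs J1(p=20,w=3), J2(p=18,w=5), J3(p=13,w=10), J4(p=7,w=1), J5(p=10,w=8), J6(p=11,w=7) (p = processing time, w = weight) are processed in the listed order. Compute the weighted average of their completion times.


Completion times:
  J1: C=20, w×C=3×20=60
  J2: C=38, w×C=5×38=190
  J3: C=51, w×C=10×51=510
  J4: C=58, w×C=1×58=58
  J5: C=68, w×C=8×68=544
  J6: C=79, w×C=7×79=553
Sum w×C = 1915
Sum w = 34
Weighted avg = 1915/34
= 56.32


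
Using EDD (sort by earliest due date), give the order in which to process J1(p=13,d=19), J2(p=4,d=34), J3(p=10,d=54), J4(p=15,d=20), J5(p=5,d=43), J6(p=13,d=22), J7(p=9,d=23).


EDD: sort by earliest due date
  J1: d=19, p=13
  J4: d=20, p=15
  J6: d=22, p=13
  J7: d=23, p=9
  J2: d=34, p=4
  J5: d=43, p=5
  J3: d=54, p=10
Order: J1 → J4 → J6 → J7 → J2 → J5 → J3


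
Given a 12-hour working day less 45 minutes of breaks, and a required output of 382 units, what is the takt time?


Available = 12×60 - 45 = 675 min
Takt time = 675 / 382
= 1.77 min/unit


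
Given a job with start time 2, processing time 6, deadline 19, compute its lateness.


Completion = 2 + 6 = 8
Lateness = C - d = 8 - 19
= -11


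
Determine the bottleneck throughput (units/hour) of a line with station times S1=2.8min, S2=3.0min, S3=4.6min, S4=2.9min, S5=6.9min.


Bottleneck = longest station time
Station times: [2.8, 3.0, 4.6, 2.9, 6.9]
Max = 6.9 min
Rate = 60 / 6.9
= 8.70 units/hour (bottleneck: 6.9min)


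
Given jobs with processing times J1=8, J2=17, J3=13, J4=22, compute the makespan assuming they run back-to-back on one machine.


Sequential makespan: sum all processing times
= 8 + 17 + 13 + 22
= 60 time units


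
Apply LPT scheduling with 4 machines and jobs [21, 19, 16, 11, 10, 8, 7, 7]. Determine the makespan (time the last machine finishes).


Jobs (LPT sorted): [21, 19, 16, 11, 10, 8, 7, 7]
Machines: 4
  J=21 → Machine 1 (load: 0+21=21)
  J=19 → Machine 2 (load: 0+19=19)
  J=16 → Machine 3 (load: 0+16=16)
  J=11 → Machine 4 (load: 0+11=11)
  J=10 → Machine 4 (load: 11+10=21)
  J=8 → Machine 3 (load: 16+8=24)
  J=7 → Machine 2 (load: 19+7=26)
  J=7 → Machine 1 (load: 21+7=28)
Machine loads: [28, 26, 24, 21]
Makespan = max = 28 time units


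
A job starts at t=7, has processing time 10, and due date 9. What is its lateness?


Completion = 7 + 10 = 17
Lateness = C - d = 17 - 9
= 8


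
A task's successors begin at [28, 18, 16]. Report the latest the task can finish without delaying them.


LF = min of all successor start times
Successors start at: [28, 18, 16]
LF = min(28, 18, 16)
= 16


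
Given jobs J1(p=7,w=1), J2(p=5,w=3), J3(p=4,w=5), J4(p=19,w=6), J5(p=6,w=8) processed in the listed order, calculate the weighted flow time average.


Completion times:
  J1: C=7, w×C=1×7=7
  J2: C=12, w×C=3×12=36
  J3: C=16, w×C=5×16=80
  J4: C=35, w×C=6×35=210
  J5: C=41, w×C=8×41=328
Sum w×C = 661
Sum w = 23
Weighted avg = 661/23
= 28.74


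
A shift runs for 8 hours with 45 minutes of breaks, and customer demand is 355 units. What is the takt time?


Available = 8×60 - 45 = 435 min
Takt time = 435 / 355
= 1.23 min/unit


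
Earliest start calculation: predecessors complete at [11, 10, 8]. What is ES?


ES = max of all predecessor completion times
Predecessors: [11, 10, 8]
ES = max(11, 10, 8)
= 11


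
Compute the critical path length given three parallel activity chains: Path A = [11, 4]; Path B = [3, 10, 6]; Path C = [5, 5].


Path A: 11 + 4 = 15
Path B: 3 + 10 + 6 = 19
Path C: 5 + 5 = 10
Critical path = longest = max(15, 19, 10)
= 19 (Path B)


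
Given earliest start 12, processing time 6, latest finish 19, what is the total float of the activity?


EF = ES + duration = 12 + 6 = 18
LS = LF - duration = 19 - 6 = 13
Total Float = LF - EF = 19 - 18
(or LS - ES = 13 - 12)
= 1


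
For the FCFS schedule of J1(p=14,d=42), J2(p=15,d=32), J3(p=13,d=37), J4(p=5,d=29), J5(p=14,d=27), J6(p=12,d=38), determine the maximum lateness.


Lateness per job (L = C - d):
  J1: C=14, d=42, L=-28
  J2: C=29, d=32, L=-3
  J3: C=42, d=37, L=5
  J4: C=47, d=29, L=18
  J5: C=61, d=27, L=34
  J6: C=73, d=38, L=35
Lmax = max(-28, -3, 5, 18, 34, 35)
= 35


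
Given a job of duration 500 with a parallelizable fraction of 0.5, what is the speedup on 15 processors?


Amdahl's law: T_p = T × ((1-p) + p/N)
= 500 × ((1-0.5) + 0.5/15)
= 500 × (0.50 + 0.0333)
= 500 × 0.5333
= 266.67
Speedup = 500/266.67
= 1.87×


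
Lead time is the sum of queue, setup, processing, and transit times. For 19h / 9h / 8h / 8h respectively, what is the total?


Lead time = queue + setup + processing + transit
= 19 + 9 + 8 + 8
= 44 hours


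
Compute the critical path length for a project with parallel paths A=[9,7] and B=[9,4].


Path A: 9 + 7 = 16
Path B: 9 + 4 = 13
Critical path = longest = max(16, 13)
= 16 (Path A)


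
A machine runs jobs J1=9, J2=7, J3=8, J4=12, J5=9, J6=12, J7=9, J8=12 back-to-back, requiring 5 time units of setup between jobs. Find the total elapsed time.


Makespan = Σ processing + (n-1) × setup
= (9 + 7 + 8 + 12 + 9 + 12 + 9 + 12) + (8-1)×5
= 78 + 35
= 113 time units


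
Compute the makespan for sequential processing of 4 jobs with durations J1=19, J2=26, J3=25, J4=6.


Sequential makespan: sum all processing times
= 19 + 26 + 25 + 6
= 76 time units


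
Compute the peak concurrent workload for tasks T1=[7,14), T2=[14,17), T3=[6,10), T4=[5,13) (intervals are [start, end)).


Check each time point for overlaps:
  t=7: 3 tasks active (T1, T3, T4)
Max concurrent = 3


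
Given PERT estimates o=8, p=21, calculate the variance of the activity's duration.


σ² = ((p - o) / 6)² = (p - o)² / 36
= (21 - 8)² / 36
= 13² / 36
= 169 / 36
= 4.6944


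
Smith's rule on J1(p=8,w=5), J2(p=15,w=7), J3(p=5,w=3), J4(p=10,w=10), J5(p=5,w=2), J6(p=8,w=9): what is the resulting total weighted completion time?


WSPT order (by p/w): J6 → J4 → J1 → J3 → J2 → J5
  J6: C=8, w·C=9×8=72
  J4: C=18, w·C=10×18=180
  J1: C=26, w·C=5×26=130
  J3: C=31, w·C=3×31=93
  J2: C=46, w·C=7×46=322
  J5: C=51, w·C=2×51=102
Σ w·C = 899
= 899


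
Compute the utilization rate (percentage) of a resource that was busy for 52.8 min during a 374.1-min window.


Utilization = busy / total × 100
= 52.8 / 374.1 × 100
= 14.1%


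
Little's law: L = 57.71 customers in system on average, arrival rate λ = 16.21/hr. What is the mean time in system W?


Little's law: L = λW → W = L / λ
= 57.71 / 16.21
= 3.56 hours


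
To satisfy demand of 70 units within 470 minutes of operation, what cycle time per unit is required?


Cycle time = available time / demand
= 470 / 70
= 6.71 min/unit


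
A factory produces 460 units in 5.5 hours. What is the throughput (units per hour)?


Throughput = units / time
= 460 / 5.5
= 83.6 units/hour


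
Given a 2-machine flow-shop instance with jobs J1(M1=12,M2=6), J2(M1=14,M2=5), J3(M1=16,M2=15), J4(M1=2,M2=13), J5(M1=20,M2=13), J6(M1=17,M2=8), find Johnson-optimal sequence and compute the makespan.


Johnson's rule:
Group 1 (M1≤M2, sort by M1): ['J4']
Group 2 (M1>M2, sort desc M2): ['J3', 'J5', 'J6', 'J1', 'J2']
Sequence: J4 → J3 → J5 → J6 → J1 → J2
Makespan calculation:
  J4: M1 done=2, M2 done=15
  J3: M1 done=18, M2 done=33
  J5: M1 done=38, M2 done=51
  J6: M1 done=55, M2 done=63
  J1: M1 done=67, M2 done=73
  J2: M1 done=81, M2 done=86
= Sequence: J4 → J3 → J5 → J6 → J1 → J2, Makespan: 86


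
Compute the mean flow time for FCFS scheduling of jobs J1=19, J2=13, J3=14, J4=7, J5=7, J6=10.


Completion times:
  J1: completes at 19
  J2: completes at 32
  J3: completes at 46
  J4: completes at 53
  J5: completes at 60
  J6: completes at 70
Sum = 280
Average = 280/6
= 46.67


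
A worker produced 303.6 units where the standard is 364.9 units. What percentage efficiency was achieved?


Efficiency = (actual / standard) × 100
= (303.6 / 364.9) × 100
= 83.2%


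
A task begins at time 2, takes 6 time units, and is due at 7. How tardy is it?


Completion = start + processing = 2 + 6 = 8
Tardiness = max(0, C - d) = max(0, 8 - 7)
= max(0, 1)
= 1


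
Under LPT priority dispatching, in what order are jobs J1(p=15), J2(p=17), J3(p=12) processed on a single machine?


LPT: sort by longest processing time first
  J2: p=17
  J1: p=15
  J3: p=12
Order: J2 → J1 → J3


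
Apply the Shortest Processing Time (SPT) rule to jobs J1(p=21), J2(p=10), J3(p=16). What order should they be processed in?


SPT: sort by shortest processing time
  J2: p=10
  J3: p=16
  J1: p=21
Order: J2 → J3 → J1


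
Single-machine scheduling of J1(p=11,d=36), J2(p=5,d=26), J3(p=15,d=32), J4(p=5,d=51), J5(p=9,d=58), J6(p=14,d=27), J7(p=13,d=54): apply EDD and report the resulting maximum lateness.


EDD order: J2 → J6 → J3 → J1 → J4 → J7 → J5
Completion and lateness:
  J2: C=5, d=26, L=5-26=-21
  J6: C=19, d=27, L=19-27=-8
  J3: C=34, d=32, L=34-32=2
  J1: C=45, d=36, L=45-36=9
  J4: C=50, d=51, L=50-51=-1
  J7: C=63, d=54, L=63-54=9
  J5: C=72, d=58, L=72-58=14
Lmax = max(-21, -8, 2, 9, -1, 9, 14)
= 14


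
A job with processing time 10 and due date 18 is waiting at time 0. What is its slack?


Slack = due - current_time - processing
= 18 - 0 - 10
= 8


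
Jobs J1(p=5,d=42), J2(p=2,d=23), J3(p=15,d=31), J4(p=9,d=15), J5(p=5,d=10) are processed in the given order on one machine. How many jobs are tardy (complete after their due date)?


Completion vs due date:
  J1: C=5, d=42 → on time
  J2: C=7, d=23 → on time
  J3: C=22, d=31 → on time
  J4: C=31, d=15 → TARDY
  J5: C=36, d=10 → TARDY
Tardy jobs: J4, J5
Count = 2


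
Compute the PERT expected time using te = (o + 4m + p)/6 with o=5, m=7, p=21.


te = (o + 4m + p) / 6
= (5 + 4×7 + 21) / 6
= (5 + 28 + 21) / 6
= 54 / 6
= 9.00


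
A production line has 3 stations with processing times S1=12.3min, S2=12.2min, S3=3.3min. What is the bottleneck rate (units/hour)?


Bottleneck = longest station time
Station times: [12.3, 12.2, 3.3]
Max = 12.3 min
Rate = 60 / 12.3
= 4.88 units/hour (bottleneck: 12.3min)


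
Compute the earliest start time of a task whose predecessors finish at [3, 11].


ES = max of all predecessor completion times
Predecessors: [3, 11]
ES = max(3, 11)
= 11


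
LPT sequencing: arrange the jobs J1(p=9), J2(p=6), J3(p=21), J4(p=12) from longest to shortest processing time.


LPT: sort by longest processing time first
  J3: p=21
  J4: p=12
  J1: p=9
  J2: p=6
Order: J3 → J4 → J1 → J2


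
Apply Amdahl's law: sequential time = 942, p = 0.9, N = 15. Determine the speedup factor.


Amdahl's law: T_p = T × ((1-p) + p/N)
= 942 × ((1-0.9) + 0.9/15)
= 942 × (0.10 + 0.0600)
= 942 × 0.1600
= 150.72
Speedup = 942/150.72
= 6.25×


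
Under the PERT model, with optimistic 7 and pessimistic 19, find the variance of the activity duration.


σ² = ((p - o) / 6)² = (p - o)² / 36
= (19 - 7)² / 36
= 12² / 36
= 144 / 36
= 4.0000


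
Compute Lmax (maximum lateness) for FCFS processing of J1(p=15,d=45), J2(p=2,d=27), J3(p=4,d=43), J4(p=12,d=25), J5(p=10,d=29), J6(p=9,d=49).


Lateness per job (L = C - d):
  J1: C=15, d=45, L=-30
  J2: C=17, d=27, L=-10
  J3: C=21, d=43, L=-22
  J4: C=33, d=25, L=8
  J5: C=43, d=29, L=14
  J6: C=52, d=49, L=3
Lmax = max(-30, -10, -22, 8, 14, 3)
= 14


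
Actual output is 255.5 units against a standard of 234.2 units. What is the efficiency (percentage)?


Efficiency = (actual / standard) × 100
= (255.5 / 234.2) × 100
= 109.1%


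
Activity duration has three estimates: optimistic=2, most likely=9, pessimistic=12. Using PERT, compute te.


te = (o + 4m + p) / 6
= (2 + 4×9 + 12) / 6
= (2 + 36 + 12) / 6
= 50 / 6
= 8.33


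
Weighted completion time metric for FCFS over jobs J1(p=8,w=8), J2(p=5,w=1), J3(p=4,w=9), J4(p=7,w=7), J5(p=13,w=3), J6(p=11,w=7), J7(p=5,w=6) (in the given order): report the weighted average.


Completion times:
  J1: C=8, w×C=8×8=64
  J2: C=13, w×C=1×13=13
  J3: C=17, w×C=9×17=153
  J4: C=24, w×C=7×24=168
  J5: C=37, w×C=3×37=111
  J6: C=48, w×C=7×48=336
  J7: C=53, w×C=6×53=318
Sum w×C = 1163
Sum w = 41
Weighted avg = 1163/41
= 28.37


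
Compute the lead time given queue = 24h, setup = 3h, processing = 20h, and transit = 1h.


Lead time = queue + setup + processing + transit
= 24 + 3 + 20 + 1
= 48 hours


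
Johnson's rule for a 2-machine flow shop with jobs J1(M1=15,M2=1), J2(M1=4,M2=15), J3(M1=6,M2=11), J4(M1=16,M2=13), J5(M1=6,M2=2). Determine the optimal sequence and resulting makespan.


Johnson's rule:
Group 1 (M1≤M2, sort by M1): ['J2', 'J3']
Group 2 (M1>M2, sort desc M2): ['J4', 'J5', 'J1']
Sequence: J2 → J3 → J4 → J5 → J1
Makespan calculation:
  J2: M1 done=4, M2 done=19
  J3: M1 done=10, M2 done=30
  J4: M1 done=26, M2 done=43
  J5: M1 done=32, M2 done=45
  J1: M1 done=47, M2 done=48
= Sequence: J2 → J3 → J4 → J5 → J1, Makespan: 48


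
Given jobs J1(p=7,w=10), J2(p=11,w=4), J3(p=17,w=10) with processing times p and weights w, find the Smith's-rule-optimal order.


WSPT (Smith's rule): sort by p/w ascending
  J1: p/w = 7/10 = 0.700
  J3: p/w = 17/10 = 1.700
  J2: p/w = 11/4 = 2.750
Order: J1 → J3 → J2


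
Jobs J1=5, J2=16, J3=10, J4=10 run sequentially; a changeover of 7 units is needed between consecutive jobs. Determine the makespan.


Makespan = Σ processing + (n-1) × setup
= (5 + 16 + 10 + 10) + (4-1)×7
= 41 + 21
= 62 time units


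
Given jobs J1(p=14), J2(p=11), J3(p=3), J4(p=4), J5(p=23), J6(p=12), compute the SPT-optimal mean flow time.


SPT order: J3 → J4 → J2 → J6 → J1 → J5
Completion times:
  J3: C=3
  J4: C=7
  J2: C=18
  J6: C=30
  J1: C=44
  J5: C=67
Sum = 169, n = 6
Mean flow = 169/6
= 28.17


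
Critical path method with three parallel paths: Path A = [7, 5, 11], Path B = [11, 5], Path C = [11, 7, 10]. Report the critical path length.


Path A: 7 + 5 + 11 = 23
Path B: 11 + 5 = 16
Path C: 11 + 7 + 10 = 28
Critical path = longest = max(23, 16, 28)
= 28 (Path C)


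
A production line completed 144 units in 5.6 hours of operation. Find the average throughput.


Throughput = units / time
= 144 / 5.6
= 25.7 units/hour


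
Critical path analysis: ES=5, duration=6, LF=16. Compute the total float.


EF = ES + duration = 5 + 6 = 11
LS = LF - duration = 16 - 6 = 10
Total Float = LF - EF = 16 - 11
(or LS - ES = 10 - 5)
= 5


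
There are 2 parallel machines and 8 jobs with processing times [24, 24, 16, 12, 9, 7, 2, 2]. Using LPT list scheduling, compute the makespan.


Jobs (LPT sorted): [24, 24, 16, 12, 9, 7, 2, 2]
Machines: 2
  J=24 → Machine 1 (load: 0+24=24)
  J=24 → Machine 2 (load: 0+24=24)
  J=16 → Machine 1 (load: 24+16=40)
  J=12 → Machine 2 (load: 24+12=36)
  J=9 → Machine 2 (load: 36+9=45)
  J=7 → Machine 1 (load: 40+7=47)
  J=2 → Machine 2 (load: 45+2=47)
  J=2 → Machine 1 (load: 47+2=49)
Machine loads: [49, 47]
Makespan = max = 49 time units


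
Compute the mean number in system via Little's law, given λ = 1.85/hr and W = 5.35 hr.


Little's law: L = λ × W
= 1.85 × 5.35
= 9.90


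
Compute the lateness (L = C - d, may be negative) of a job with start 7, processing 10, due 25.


Completion = 7 + 10 = 17
Lateness = C - d = 17 - 25
= -8


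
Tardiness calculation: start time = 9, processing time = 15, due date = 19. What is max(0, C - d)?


Completion = start + processing = 9 + 15 = 24
Tardiness = max(0, C - d) = max(0, 24 - 19)
= max(0, 5)
= 5


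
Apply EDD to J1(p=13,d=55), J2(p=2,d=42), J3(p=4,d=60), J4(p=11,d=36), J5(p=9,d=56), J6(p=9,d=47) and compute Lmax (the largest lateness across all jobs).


EDD order: J4 → J2 → J6 → J1 → J5 → J3
Completion and lateness:
  J4: C=11, d=36, L=11-36=-25
  J2: C=13, d=42, L=13-42=-29
  J6: C=22, d=47, L=22-47=-25
  J1: C=35, d=55, L=35-55=-20
  J5: C=44, d=56, L=44-56=-12
  J3: C=48, d=60, L=48-60=-12
Lmax = max(-25, -29, -25, -20, -12, -12)
= -12


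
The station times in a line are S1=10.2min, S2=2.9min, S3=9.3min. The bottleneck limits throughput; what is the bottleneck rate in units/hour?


Bottleneck = longest station time
Station times: [10.2, 2.9, 9.3]
Max = 10.2 min
Rate = 60 / 10.2
= 5.88 units/hour (bottleneck: 10.2min)


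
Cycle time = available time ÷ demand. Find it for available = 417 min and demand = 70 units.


Cycle time = available time / demand
= 417 / 70
= 5.96 min/unit


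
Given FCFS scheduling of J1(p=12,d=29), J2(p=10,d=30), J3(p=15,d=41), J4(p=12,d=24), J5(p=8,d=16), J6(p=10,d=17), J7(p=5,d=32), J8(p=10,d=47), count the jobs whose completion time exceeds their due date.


Completion vs due date:
  J1: C=12, d=29 → on time
  J2: C=22, d=30 → on time
  J3: C=37, d=41 → on time
  J4: C=49, d=24 → TARDY
  J5: C=57, d=16 → TARDY
  J6: C=67, d=17 → TARDY
  J7: C=72, d=32 → TARDY
  J8: C=82, d=47 → TARDY
Tardy jobs: J4, J5, J6, J7, J8
Count = 5


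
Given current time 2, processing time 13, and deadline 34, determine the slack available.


Slack = due - current_time - processing
= 34 - 2 - 13
= 19


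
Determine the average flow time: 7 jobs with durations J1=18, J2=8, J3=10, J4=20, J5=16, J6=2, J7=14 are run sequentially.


Completion times:
  J1: completes at 18
  J2: completes at 26
  J3: completes at 36
  J4: completes at 56
  J5: completes at 72
  J6: completes at 74
  J7: completes at 88
Sum = 370
Average = 370/7
= 52.86


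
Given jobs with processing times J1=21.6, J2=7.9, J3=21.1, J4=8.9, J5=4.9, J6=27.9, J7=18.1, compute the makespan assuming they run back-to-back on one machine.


Sequential makespan: sum all processing times
= 21.6 + 7.9 + 21.1 + 8.9 + 4.9 + 27.9 + 18.1
= 110.4 time units


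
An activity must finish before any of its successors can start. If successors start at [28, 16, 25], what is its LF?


LF = min of all successor start times
Successors start at: [28, 16, 25]
LF = min(28, 16, 25)
= 16


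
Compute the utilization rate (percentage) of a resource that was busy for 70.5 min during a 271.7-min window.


Utilization = busy / total × 100
= 70.5 / 271.7 × 100
= 25.9%


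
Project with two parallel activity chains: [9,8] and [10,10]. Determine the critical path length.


Path A: 9 + 8 = 17
Path B: 10 + 10 = 20
Critical path = longest = max(17, 20)
= 20 (Path B)


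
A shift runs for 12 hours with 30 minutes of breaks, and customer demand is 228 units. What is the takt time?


Available = 12×60 - 30 = 690 min
Takt time = 690 / 228
= 3.03 min/unit


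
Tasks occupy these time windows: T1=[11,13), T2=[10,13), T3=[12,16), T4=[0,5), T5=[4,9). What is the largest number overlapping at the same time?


Check each time point for overlaps:
  t=12: 3 tasks active (T1, T2, T3)
Max concurrent = 3


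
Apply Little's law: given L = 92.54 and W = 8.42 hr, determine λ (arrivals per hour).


Little's law: L = λW → λ = L / W
= 92.54 / 8.42
= 10.99 per hour


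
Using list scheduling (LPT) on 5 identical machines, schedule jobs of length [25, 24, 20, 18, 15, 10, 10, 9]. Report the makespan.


Jobs (LPT sorted): [25, 24, 20, 18, 15, 10, 10, 9]
Machines: 5
  J=25 → Machine 1 (load: 0+25=25)
  J=24 → Machine 2 (load: 0+24=24)
  J=20 → Machine 3 (load: 0+20=20)
  J=18 → Machine 4 (load: 0+18=18)
  J=15 → Machine 5 (load: 0+15=15)
  J=10 → Machine 5 (load: 15+10=25)
  J=10 → Machine 4 (load: 18+10=28)
  J=9 → Machine 3 (load: 20+9=29)
Machine loads: [25, 24, 29, 28, 25]
Makespan = max = 29 time units


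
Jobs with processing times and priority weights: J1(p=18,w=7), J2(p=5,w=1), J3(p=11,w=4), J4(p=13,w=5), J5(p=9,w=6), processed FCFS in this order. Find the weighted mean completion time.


Completion times:
  J1: C=18, w×C=7×18=126
  J2: C=23, w×C=1×23=23
  J3: C=34, w×C=4×34=136
  J4: C=47, w×C=5×47=235
  J5: C=56, w×C=6×56=336
Sum w×C = 856
Sum w = 23
Weighted avg = 856/23
= 37.22


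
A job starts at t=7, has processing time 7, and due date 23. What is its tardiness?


Completion = start + processing = 7 + 7 = 14
Tardiness = max(0, C - d) = max(0, 14 - 23)
= max(0, -9)
= 0


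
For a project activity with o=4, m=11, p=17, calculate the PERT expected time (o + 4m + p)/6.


te = (o + 4m + p) / 6
= (4 + 4×11 + 17) / 6
= (4 + 44 + 17) / 6
= 65 / 6
= 10.83


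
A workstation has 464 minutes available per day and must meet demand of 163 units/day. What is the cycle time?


Cycle time = available time / demand
= 464 / 163
= 2.85 min/unit


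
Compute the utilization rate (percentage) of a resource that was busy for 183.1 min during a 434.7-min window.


Utilization = busy / total × 100
= 183.1 / 434.7 × 100
= 42.1%


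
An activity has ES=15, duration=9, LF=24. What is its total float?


EF = ES + duration = 15 + 9 = 24
LS = LF - duration = 24 - 9 = 15
Total Float = LF - EF = 24 - 24
(or LS - ES = 15 - 15)
= 0


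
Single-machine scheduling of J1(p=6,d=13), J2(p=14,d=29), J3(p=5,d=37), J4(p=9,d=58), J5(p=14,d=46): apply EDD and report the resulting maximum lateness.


EDD order: J1 → J2 → J3 → J5 → J4
Completion and lateness:
  J1: C=6, d=13, L=6-13=-7
  J2: C=20, d=29, L=20-29=-9
  J3: C=25, d=37, L=25-37=-12
  J5: C=39, d=46, L=39-46=-7
  J4: C=48, d=58, L=48-58=-10
Lmax = max(-7, -9, -12, -7, -10)
= -7


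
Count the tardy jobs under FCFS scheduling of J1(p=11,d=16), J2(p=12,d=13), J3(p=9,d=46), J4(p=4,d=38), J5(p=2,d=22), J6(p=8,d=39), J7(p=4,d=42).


Completion vs due date:
  J1: C=11, d=16 → on time
  J2: C=23, d=13 → TARDY
  J3: C=32, d=46 → on time
  J4: C=36, d=38 → on time
  J5: C=38, d=22 → TARDY
  J6: C=46, d=39 → TARDY
  J7: C=50, d=42 → TARDY
Tardy jobs: J2, J5, J6, J7
Count = 4


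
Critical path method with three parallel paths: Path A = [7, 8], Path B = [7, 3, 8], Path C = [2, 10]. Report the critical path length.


Path A: 7 + 8 = 15
Path B: 7 + 3 + 8 = 18
Path C: 2 + 10 = 12
Critical path = longest = max(15, 18, 12)
= 18 (Path B)


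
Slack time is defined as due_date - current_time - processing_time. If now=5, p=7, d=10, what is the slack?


Slack = due - current_time - processing
= 10 - 5 - 7
= -2


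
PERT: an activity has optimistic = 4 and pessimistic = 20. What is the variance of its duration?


σ² = ((p - o) / 6)² = (p - o)² / 36
= (20 - 4)² / 36
= 16² / 36
= 256 / 36
= 7.1111
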